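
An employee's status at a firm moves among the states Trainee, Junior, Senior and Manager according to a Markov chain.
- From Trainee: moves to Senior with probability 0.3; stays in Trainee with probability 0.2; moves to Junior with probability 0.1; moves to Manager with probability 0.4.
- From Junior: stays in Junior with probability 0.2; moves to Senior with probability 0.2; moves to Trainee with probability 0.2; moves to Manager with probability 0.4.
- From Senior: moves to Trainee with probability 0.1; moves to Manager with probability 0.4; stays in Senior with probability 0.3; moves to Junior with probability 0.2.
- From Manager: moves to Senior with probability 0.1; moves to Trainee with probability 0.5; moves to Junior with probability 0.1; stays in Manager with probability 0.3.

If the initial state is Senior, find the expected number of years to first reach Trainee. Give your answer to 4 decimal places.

3.8194

Let t(s) be the expected number of years to first reach Trainee from state s, with t(Trainee) = 0. Conditioning on the first year:
t(Junior) = 1 + 0.2·t(Junior) + 0.2·t(Senior) + 0.4·t(Manager)
t(Senior) = 1 + 0.2·t(Junior) + 0.3·t(Senior) + 0.4·t(Manager)
t(Manager) = 1 + 0.1·t(Junior) + 0.1·t(Senior) + 0.3·t(Manager)
Solving: t(Junior) = 3.4375, t(Senior) = 3.8194, t(Manager) = 2.4653.
Expected years from Senior to Trainee: 3.8194.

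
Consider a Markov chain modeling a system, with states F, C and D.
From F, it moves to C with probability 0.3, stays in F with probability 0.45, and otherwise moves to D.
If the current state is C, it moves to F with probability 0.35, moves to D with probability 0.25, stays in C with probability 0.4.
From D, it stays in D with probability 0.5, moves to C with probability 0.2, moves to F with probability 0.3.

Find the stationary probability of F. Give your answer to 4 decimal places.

Let the stationary distribution be π with π = πP and π_1 + π_2 + π_3 = 1.
π_1 = 0.45·π_1 + 0.35·π_2 + 0.3·π_3
π_2 = 0.3·π_1 + 0.4·π_2 + 0.2·π_3
Solving with the normalization constraint gives π = (0.3704, 0.2963, 0.3333).
So the stationary probability of F is 0.3704.

0.3704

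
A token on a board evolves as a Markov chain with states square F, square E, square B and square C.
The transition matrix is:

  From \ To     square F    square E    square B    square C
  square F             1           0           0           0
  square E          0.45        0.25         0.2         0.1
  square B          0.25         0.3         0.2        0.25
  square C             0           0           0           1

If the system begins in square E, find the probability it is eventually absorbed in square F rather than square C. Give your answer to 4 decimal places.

0.7593

Let h(s) be the probability of absorption at square F starting from transient state s. Then h(square F) = 1 and h(square C) = 0. By first-step analysis:
h(square E) = 0.45·1 + 0.25·h(square E) + 0.2·h(square B) + 0.1·0
h(square B) = 0.25·1 + 0.3·h(square E) + 0.2·h(square B) + 0.25·0
Solving: h(square E) = 0.7593, h(square B) = 0.5972.
Starting from square E, the probability is 0.7593.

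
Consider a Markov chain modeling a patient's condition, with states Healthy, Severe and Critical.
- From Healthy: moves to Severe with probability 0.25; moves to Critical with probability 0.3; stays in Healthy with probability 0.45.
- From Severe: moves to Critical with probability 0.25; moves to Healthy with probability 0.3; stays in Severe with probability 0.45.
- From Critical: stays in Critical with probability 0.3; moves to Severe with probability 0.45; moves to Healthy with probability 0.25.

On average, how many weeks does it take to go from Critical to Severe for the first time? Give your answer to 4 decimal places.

Let t(s) be the expected number of weeks to first reach Severe from state s, with t(Severe) = 0. Conditioning on the first week:
t(Healthy) = 1 + 0.45·t(Healthy) + 0.3·t(Critical)
t(Critical) = 1 + 0.25·t(Healthy) + 0.3·t(Critical)
Solving: t(Healthy) = 3.2258, t(Critical) = 2.5806.
Expected weeks from Critical to Severe: 2.5806.

2.5806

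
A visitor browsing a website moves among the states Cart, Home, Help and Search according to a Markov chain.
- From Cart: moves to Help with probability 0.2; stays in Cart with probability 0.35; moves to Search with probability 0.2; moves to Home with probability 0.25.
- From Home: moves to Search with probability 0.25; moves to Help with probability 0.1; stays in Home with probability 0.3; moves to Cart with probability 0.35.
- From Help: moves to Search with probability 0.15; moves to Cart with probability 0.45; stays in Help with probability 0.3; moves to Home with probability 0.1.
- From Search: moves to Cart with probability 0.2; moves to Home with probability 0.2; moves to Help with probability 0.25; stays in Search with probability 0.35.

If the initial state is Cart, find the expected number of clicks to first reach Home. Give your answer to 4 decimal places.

Let t(s) be the expected number of clicks to first reach Home from state s, with t(Home) = 0. Conditioning on the first click:
t(Cart) = 1 + 0.35·t(Cart) + 0.2·t(Help) + 0.2·t(Search)
t(Help) = 1 + 0.45·t(Cart) + 0.3·t(Help) + 0.15·t(Search)
t(Search) = 1 + 0.2·t(Cart) + 0.25·t(Help) + 0.35·t(Search)
Solving: t(Cart) = 4.9081, t(Help) = 5.7074, t(Search) = 5.2438.
Expected clicks from Cart to Home: 4.9081.

4.9081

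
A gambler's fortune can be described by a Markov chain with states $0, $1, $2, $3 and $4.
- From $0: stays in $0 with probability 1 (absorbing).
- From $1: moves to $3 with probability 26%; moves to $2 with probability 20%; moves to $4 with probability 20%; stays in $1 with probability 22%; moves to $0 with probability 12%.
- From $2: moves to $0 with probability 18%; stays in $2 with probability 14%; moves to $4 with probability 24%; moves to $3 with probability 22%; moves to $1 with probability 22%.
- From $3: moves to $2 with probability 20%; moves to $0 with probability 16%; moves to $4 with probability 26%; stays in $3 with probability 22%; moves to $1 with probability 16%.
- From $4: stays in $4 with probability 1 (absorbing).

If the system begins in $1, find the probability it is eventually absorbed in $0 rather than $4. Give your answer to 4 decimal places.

0.3884

Let h(s) be the probability of absorption at $0 starting from transient state s. Then h($0) = 1 and h($4) = 0. By first-step analysis:
h($1) = 0.12·1 + 0.22·h($1) + 0.2·h($2) + 0.26·h($3) + 0.2·0
h($2) = 0.18·1 + 0.22·h($1) + 0.14·h($2) + 0.22·h($3) + 0.24·0
h($3) = 0.16·1 + 0.16·h($1) + 0.2·h($2) + 0.22·h($3) + 0.26·0
Solving: h($1) = 0.3884, h($2) = 0.4083, h($3) = 0.3895.
Starting from $1, the probability is 0.3884.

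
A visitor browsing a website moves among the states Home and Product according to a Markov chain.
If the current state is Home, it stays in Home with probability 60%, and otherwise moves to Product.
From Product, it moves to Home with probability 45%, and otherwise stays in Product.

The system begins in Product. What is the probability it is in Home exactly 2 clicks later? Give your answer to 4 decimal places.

0.5175

Sum over the intermediate state after 1 click:
P = P(Product→Home)·P(Home→Home) + P(Product→Product)·P(Product→Home)
  = 0.45×0.6 + 0.55×0.45
  = 0.2700 + 0.2475 = 0.5175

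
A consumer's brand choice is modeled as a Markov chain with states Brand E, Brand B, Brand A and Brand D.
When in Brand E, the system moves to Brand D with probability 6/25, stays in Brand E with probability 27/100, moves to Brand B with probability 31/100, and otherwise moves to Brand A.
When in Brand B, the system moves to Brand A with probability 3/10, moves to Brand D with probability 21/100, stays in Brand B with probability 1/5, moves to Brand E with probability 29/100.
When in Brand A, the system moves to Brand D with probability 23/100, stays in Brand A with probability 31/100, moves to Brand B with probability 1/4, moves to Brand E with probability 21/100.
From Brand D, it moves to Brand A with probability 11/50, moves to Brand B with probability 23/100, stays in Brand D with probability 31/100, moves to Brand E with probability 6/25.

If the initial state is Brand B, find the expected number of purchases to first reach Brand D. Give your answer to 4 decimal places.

4.4780

Let t(s) be the expected number of purchases to first reach Brand D from state s, with t(Brand D) = 0. Conditioning on the first purchase:
t(Brand E) = 1 + 0.27·t(Brand E) + 0.31·t(Brand B) + 0.18·t(Brand A)
t(Brand B) = 1 + 0.29·t(Brand E) + 0.2·t(Brand B) + 0.3·t(Brand A)
t(Brand A) = 1 + 0.21·t(Brand E) + 0.25·t(Brand B) + 0.31·t(Brand A)
Solving: t(Brand E) = 4.3558, t(Brand B) = 4.4780, t(Brand A) = 4.3974.
Expected purchases from Brand B to Brand D: 4.4780.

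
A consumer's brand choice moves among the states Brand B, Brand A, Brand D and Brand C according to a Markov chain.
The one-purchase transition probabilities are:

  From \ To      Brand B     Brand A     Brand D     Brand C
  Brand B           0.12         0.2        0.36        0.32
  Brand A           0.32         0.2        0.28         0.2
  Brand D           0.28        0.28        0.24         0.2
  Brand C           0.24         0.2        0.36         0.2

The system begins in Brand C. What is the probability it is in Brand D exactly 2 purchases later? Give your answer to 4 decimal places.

Propagate the distribution vector 2 purchases from Brand C.
After 0 purchases: (0.0000, 0.0000, 0.0000, 1.0000)
After 1 purchase: (0.2400, 0.2000, 0.3600, 0.2000)
After 2 purchases: (0.2416, 0.2288, 0.3008, 0.2288)
P(in Brand D after 2 purchases) = 0.3008

0.3008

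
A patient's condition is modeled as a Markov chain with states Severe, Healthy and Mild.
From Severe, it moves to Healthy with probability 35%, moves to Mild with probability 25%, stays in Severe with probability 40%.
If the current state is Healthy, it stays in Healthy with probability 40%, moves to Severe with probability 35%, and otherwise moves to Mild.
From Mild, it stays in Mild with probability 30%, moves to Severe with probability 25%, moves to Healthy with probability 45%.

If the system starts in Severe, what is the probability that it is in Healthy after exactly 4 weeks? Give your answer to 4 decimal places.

Propagate the distribution vector 4 weeks from Severe.
After 0 weeks: (1.0000, 0.0000, 0.0000)
After 1 week: (0.4000, 0.3500, 0.2500)
After 2 weeks: (0.3450, 0.3925, 0.2625)
After 3 weeks: (0.3410, 0.3959, 0.2631)
After 4 weeks: (0.3407, 0.3961, 0.2632)
P(in Healthy after 4 weeks) = 0.3961

0.3961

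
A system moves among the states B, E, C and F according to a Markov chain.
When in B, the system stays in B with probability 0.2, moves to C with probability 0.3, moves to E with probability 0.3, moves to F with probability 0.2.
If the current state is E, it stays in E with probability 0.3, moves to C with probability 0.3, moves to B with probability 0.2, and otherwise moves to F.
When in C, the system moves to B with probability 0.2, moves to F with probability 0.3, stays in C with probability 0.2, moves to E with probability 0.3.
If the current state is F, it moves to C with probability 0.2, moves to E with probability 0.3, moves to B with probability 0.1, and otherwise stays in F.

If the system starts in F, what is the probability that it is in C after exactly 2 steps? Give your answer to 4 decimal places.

Propagate the distribution vector 2 steps from F.
After 0 steps: (0.0000, 0.0000, 0.0000, 1.0000)
After 1 step: (0.1000, 0.3000, 0.2000, 0.4000)
After 2 steps: (0.1600, 0.3000, 0.2400, 0.3000)
P(in C after 2 steps) = 0.2400

0.2400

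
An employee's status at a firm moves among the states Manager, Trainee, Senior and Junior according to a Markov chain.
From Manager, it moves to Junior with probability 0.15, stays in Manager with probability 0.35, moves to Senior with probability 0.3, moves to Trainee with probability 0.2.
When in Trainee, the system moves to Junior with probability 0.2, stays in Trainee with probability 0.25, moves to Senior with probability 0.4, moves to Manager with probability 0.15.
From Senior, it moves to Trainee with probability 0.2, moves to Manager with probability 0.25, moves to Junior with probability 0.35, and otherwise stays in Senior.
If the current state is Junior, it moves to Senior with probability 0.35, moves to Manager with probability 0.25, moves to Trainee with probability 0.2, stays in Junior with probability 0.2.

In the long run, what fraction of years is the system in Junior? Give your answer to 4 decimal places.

0.2326

Let the stationary distribution be π with π = πP and π_1 + π_2 + π_3 + π_4 = 1.
π_1 = 0.35·π_1 + 0.15·π_2 + 0.25·π_3 + 0.25·π_4
π_2 = 0.2·π_1 + 0.25·π_2 + 0.2·π_3 + 0.2·π_4
π_3 = 0.3·π_1 + 0.4·π_2 + 0.2·π_3 + 0.35·π_4
Solving with the normalization constraint gives π = (0.2544, 0.2105, 0.3024, 0.2326).
So the stationary probability of Junior is 0.2326.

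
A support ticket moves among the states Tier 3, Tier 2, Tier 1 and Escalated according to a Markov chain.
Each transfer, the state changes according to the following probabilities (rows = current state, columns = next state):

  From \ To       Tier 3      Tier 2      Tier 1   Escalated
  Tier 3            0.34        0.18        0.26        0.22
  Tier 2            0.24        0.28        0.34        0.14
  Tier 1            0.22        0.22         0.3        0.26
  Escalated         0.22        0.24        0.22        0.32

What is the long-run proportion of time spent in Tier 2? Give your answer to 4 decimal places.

0.2282

Let the stationary distribution be π with π = πP and π_1 + π_2 + π_3 + π_4 = 1.
π_1 = 0.34·π_1 + 0.24·π_2 + 0.22·π_3 + 0.22·π_4
π_2 = 0.18·π_1 + 0.28·π_2 + 0.22·π_3 + 0.24·π_4
π_3 = 0.26·π_1 + 0.34·π_2 + 0.3·π_3 + 0.22·π_4
Solving with the normalization constraint gives π = (0.2552, 0.2282, 0.2800, 0.2366).
So the stationary probability of Tier 2 is 0.2282.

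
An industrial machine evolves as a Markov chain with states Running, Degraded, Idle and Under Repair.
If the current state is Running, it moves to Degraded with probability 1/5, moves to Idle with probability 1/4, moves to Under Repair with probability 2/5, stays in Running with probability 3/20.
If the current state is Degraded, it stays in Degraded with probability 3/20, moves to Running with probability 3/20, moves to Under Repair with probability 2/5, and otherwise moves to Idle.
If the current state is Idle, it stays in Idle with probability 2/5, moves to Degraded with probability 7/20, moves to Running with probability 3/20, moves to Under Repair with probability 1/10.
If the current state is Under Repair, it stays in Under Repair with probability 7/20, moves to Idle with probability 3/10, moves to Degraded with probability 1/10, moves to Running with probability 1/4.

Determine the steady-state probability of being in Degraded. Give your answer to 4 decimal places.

Let the stationary distribution be π with π = πP and π_1 + π_2 + π_3 + π_4 = 1.
π_1 = 0.15·π_1 + 0.15·π_2 + 0.15·π_3 + 0.25·π_4
π_2 = 0.2·π_1 + 0.15·π_2 + 0.35·π_3 + 0.1·π_4
π_3 = 0.25·π_1 + 0.3·π_2 + 0.4·π_3 + 0.3·π_4
Solving with the normalization constraint gives π = (0.1789, 0.2092, 0.3234, 0.2886).
So the stationary probability of Degraded is 0.2092.

0.2092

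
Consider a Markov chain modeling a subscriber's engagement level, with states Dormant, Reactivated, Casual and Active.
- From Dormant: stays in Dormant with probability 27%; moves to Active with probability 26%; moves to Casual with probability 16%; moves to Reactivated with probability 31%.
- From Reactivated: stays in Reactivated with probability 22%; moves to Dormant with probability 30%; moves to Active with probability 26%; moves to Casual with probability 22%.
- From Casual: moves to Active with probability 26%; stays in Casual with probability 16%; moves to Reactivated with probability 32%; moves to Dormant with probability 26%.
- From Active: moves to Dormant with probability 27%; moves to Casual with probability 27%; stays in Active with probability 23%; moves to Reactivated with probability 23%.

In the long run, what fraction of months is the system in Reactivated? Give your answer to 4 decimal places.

0.2677

Let the stationary distribution be π with π = πP and π_1 + π_2 + π_3 + π_4 = 1.
π_1 = 0.27·π_1 + 0.3·π_2 + 0.26·π_3 + 0.27·π_4
π_2 = 0.31·π_1 + 0.22·π_2 + 0.32·π_3 + 0.23·π_4
π_3 = 0.16·π_1 + 0.22·π_2 + 0.16·π_3 + 0.27·π_4
Solving with the normalization constraint gives π = (0.2760, 0.2677, 0.2038, 0.2524).
So the stationary probability of Reactivated is 0.2677.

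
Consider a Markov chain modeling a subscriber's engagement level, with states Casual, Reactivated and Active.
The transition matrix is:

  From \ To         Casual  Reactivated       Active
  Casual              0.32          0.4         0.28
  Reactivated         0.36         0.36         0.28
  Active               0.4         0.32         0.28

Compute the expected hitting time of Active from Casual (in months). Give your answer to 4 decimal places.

Let t(s) be the expected number of months to first reach Active from state s, with t(Active) = 0. Conditioning on the first month:
t(Casual) = 1 + 0.32·t(Casual) + 0.4·t(Reactivated)
t(Reactivated) = 1 + 0.36·t(Casual) + 0.36·t(Reactivated)
Solving: t(Casual) = 3.5714, t(Reactivated) = 3.5714.
Expected months from Casual to Active: 3.5714.

3.5714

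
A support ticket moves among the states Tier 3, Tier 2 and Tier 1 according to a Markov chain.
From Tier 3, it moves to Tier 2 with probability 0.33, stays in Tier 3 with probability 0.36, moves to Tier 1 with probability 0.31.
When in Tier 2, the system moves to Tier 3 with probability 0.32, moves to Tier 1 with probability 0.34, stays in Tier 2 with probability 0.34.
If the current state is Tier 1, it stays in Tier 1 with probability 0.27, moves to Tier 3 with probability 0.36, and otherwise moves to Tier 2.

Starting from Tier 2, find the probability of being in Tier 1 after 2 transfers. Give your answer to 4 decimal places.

0.3066

Sum over the intermediate state after 1 transfer:
P = P(Tier 2→Tier 3)·P(Tier 3→Tier 1) + P(Tier 2→Tier 2)·P(Tier 2→Tier 1) + P(Tier 2→Tier 1)·P(Tier 1→Tier 1)
  = 0.32×0.31 + 0.34×0.34 + 0.34×0.27
  = 0.0992 + 0.1156 + 0.0918 = 0.3066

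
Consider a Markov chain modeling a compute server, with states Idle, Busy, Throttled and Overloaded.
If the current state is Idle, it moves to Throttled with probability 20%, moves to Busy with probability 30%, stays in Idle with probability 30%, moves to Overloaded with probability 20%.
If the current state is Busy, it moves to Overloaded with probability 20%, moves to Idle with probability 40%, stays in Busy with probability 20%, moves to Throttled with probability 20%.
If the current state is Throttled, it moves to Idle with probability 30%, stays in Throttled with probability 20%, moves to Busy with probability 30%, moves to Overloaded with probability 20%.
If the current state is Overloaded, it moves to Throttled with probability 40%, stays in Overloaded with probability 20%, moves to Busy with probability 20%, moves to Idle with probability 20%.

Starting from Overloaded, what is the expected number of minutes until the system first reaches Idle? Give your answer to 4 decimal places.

3.6310

Let t(s) be the expected number of minutes to first reach Idle from state s, with t(Idle) = 0. Conditioning on the first minute:
t(Busy) = 1 + 0.2·t(Busy) + 0.2·t(Throttled) + 0.2·t(Overloaded)
t(Throttled) = 1 + 0.3·t(Busy) + 0.2·t(Throttled) + 0.2·t(Overloaded)
t(Overloaded) = 1 + 0.2·t(Busy) + 0.4·t(Throttled) + 0.2·t(Overloaded)
Solving: t(Busy) = 2.9762, t(Throttled) = 3.2738, t(Overloaded) = 3.6310.
Expected minutes from Overloaded to Idle: 3.6310.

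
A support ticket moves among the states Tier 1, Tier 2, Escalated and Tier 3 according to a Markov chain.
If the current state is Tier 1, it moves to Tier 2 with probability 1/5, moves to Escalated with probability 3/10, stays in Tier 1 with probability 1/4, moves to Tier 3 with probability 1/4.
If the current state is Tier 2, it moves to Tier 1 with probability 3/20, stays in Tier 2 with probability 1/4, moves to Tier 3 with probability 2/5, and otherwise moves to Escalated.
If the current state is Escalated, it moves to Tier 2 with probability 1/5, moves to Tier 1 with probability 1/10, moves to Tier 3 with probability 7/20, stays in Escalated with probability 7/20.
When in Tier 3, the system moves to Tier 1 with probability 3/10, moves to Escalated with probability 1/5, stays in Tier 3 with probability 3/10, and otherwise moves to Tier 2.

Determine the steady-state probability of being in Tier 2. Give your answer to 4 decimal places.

0.2105

Let the stationary distribution be π with π = πP and π_1 + π_2 + π_3 + π_4 = 1.
π_1 = 0.25·π_1 + 0.15·π_2 + 0.1·π_3 + 0.3·π_4
π_2 = 0.2·π_1 + 0.25·π_2 + 0.2·π_3 + 0.2·π_4
π_3 = 0.3·π_1 + 0.2·π_2 + 0.35·π_3 + 0.2·π_4
Solving with the normalization constraint gives π = (0.2062, 0.2105, 0.2596, 0.3237).
So the stationary probability of Tier 2 is 0.2105.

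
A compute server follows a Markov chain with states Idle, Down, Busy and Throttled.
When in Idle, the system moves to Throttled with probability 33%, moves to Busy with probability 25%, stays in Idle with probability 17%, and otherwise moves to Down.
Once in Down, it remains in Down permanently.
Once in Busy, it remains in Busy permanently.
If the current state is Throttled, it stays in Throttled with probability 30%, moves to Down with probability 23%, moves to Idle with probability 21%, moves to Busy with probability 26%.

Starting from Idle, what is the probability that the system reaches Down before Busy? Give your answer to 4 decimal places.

0.4903

Let h(s) be the probability of absorption at Down starting from transient state s. Then h(Down) = 1 and h(Busy) = 0. By first-step analysis:
h(Idle) = 0.17·h(Idle) + 0.25·1 + 0.25·0 + 0.33·h(Throttled)
h(Throttled) = 0.21·h(Idle) + 0.23·1 + 0.26·0 + 0.3·h(Throttled)
Solving: h(Idle) = 0.4903, h(Throttled) = 0.4757.
Starting from Idle, the probability is 0.4903.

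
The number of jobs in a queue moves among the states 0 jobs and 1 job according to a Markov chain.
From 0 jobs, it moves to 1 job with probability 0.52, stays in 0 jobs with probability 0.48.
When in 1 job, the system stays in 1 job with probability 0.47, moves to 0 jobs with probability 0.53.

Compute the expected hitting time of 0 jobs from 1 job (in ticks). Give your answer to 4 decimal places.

1.8868

Let t(s) be the expected number of ticks to first reach 0 jobs from state s, with t(0 jobs) = 0. Conditioning on the first tick:
t(1 job) = 1 + 0.47·t(1 job)
Solving: t(1 job) = 1.8868.
Expected ticks from 1 job to 0 jobs: 1.8868.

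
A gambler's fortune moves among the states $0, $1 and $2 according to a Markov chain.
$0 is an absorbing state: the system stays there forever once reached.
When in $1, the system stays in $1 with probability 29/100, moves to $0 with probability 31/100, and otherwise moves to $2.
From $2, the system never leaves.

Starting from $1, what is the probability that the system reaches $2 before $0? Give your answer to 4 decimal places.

0.5634

Let h(s) be the probability of absorption at $2 starting from transient state s. Then h($2) = 1 and h($0) = 0. By first-step analysis:
h($1) = 0.31·0 + 0.29·h($1) + 0.4·1
Solving: h($1) = 0.5634.
Starting from $1, the probability is 0.5634.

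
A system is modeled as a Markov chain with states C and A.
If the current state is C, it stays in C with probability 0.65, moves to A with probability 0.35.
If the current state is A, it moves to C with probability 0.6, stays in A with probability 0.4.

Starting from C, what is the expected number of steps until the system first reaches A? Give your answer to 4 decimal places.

Let t(s) be the expected number of steps to first reach A from state s, with t(A) = 0. Conditioning on the first step:
t(C) = 1 + 0.65·t(C)
Solving: t(C) = 2.8571.
Expected steps from C to A: 2.8571.

2.8571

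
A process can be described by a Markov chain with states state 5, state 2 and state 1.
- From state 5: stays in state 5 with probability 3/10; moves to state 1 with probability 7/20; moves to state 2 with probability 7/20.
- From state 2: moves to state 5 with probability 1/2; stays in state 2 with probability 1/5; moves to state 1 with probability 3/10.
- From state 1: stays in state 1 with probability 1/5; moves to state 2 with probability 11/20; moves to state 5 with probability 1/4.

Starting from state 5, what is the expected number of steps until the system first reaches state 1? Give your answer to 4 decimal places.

2.9870

Let t(s) be the expected number of steps to first reach state 1 from state s, with t(state 1) = 0. Conditioning on the first step:
t(state 5) = 1 + 0.3·t(state 5) + 0.35·t(state 2)
t(state 2) = 1 + 0.5·t(state 5) + 0.2·t(state 2)
Solving: t(state 5) = 2.9870, t(state 2) = 3.1169.
Expected steps from state 5 to state 1: 2.9870.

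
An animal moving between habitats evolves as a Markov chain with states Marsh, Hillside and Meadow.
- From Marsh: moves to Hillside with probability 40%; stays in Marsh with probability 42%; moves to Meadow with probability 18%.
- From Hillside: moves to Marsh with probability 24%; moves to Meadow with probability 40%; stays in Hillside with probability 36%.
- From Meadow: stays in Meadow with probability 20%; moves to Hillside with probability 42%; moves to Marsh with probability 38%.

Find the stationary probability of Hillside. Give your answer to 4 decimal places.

0.3898

Let the stationary distribution be π with π = πP and π_1 + π_2 + π_3 = 1.
π_1 = 0.42·π_1 + 0.24·π_2 + 0.38·π_3
π_2 = 0.4·π_1 + 0.36·π_2 + 0.42·π_3
Solving with the normalization constraint gives π = (0.3390, 0.3898, 0.2712).
So the stationary probability of Hillside is 0.3898.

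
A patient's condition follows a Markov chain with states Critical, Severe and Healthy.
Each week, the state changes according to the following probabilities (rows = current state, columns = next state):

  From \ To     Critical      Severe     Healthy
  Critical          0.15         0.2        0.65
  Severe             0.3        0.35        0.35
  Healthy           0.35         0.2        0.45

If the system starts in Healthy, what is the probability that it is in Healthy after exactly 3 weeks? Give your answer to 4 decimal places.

0.4810

Propagate the distribution vector 3 weeks from Healthy.
After 0 weeks: (0.0000, 0.0000, 1.0000)
After 1 week: (0.3500, 0.2000, 0.4500)
After 2 weeks: (0.2700, 0.2300, 0.5000)
After 3 weeks: (0.2845, 0.2345, 0.4810)
P(in Healthy after 3 weeks) = 0.4810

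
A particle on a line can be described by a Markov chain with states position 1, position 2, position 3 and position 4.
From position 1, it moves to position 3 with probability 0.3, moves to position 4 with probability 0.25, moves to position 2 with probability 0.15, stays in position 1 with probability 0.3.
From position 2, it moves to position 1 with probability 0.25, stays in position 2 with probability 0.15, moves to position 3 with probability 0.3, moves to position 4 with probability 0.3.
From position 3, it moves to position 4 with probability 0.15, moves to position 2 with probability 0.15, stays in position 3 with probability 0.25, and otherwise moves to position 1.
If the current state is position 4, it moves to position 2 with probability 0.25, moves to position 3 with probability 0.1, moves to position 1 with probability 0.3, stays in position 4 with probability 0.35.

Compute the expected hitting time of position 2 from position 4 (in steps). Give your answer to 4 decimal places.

5.0617

Let t(s) be the expected number of steps to first reach position 2 from state s, with t(position 2) = 0. Conditioning on the first step:
t(position 1) = 1 + 0.3·t(position 1) + 0.3·t(position 3) + 0.25·t(position 4)
t(position 3) = 1 + 0.45·t(position 1) + 0.25·t(position 3) + 0.15·t(position 4)
t(position 4) = 1 + 0.3·t(position 1) + 0.1·t(position 3) + 0.35·t(position 4)
Solving: t(position 1) = 5.7099, t(position 3) = 5.7716, t(position 4) = 5.0617.
Expected steps from position 4 to position 2: 5.0617.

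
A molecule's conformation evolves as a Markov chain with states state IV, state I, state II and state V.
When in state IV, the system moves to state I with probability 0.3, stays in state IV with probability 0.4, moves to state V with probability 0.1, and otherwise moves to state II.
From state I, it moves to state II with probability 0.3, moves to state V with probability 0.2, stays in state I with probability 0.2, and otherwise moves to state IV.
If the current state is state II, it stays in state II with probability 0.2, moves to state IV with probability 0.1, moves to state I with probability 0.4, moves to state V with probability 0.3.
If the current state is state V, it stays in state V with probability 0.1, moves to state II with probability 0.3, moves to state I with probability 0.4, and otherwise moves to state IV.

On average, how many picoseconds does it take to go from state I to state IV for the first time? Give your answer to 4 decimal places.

4.4485

Let t(s) be the expected number of picoseconds to first reach state IV from state s, with t(state IV) = 0. Conditioning on the first picosecond:
t(state I) = 1 + 0.2·t(state I) + 0.3·t(state II) + 0.2·t(state V)
t(state II) = 1 + 0.4·t(state I) + 0.2·t(state II) + 0.3·t(state V)
t(state V) = 1 + 0.4·t(state I) + 0.3·t(state II) + 0.1·t(state V)
Solving: t(state I) = 4.4485, t(state II) = 5.2941, t(state V) = 4.8529.
Expected picoseconds from state I to state IV: 4.4485.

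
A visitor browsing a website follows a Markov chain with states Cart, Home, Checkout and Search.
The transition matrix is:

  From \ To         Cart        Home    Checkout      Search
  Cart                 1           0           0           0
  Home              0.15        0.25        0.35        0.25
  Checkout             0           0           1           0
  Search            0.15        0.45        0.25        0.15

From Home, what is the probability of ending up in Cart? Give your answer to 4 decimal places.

0.3143

Let h(s) be the probability of absorption at Cart starting from transient state s. Then h(Cart) = 1 and h(Checkout) = 0. By first-step analysis:
h(Home) = 0.15·1 + 0.25·h(Home) + 0.35·0 + 0.25·h(Search)
h(Search) = 0.15·1 + 0.45·h(Home) + 0.25·0 + 0.15·h(Search)
Solving: h(Home) = 0.3143, h(Search) = 0.3429.
Starting from Home, the probability is 0.3143.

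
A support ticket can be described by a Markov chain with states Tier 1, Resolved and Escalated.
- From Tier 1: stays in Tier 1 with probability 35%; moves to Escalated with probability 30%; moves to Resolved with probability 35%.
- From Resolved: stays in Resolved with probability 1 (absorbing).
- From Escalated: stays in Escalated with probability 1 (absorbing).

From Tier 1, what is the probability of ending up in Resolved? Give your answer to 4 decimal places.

Let h(s) be the probability of absorption at Resolved starting from transient state s. Then h(Resolved) = 1 and h(Escalated) = 0. By first-step analysis:
h(Tier 1) = 0.35·h(Tier 1) + 0.35·1 + 0.3·0
Solving: h(Tier 1) = 0.5385.
Starting from Tier 1, the probability is 0.5385.

0.5385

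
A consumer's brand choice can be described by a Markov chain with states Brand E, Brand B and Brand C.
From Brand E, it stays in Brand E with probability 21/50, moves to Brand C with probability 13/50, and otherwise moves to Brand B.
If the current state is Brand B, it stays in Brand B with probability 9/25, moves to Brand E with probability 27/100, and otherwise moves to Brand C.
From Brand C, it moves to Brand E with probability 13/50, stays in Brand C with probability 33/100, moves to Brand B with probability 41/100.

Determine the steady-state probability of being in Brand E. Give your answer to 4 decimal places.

0.3139

Let the stationary distribution be π with π = πP and π_1 + π_2 + π_3 = 1.
π_1 = 0.42·π_1 + 0.27·π_2 + 0.26·π_3
π_2 = 0.32·π_1 + 0.36·π_2 + 0.41·π_3
Solving with the normalization constraint gives π = (0.3139, 0.3636, 0.3226).
So the stationary probability of Brand E is 0.3139.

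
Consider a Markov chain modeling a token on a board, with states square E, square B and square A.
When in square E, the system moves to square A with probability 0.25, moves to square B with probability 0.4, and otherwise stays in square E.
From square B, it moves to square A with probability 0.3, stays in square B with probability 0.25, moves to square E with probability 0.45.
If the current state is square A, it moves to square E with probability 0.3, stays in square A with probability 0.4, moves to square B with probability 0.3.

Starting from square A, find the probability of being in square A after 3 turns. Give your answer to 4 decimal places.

0.3145

Propagate the distribution vector 3 turns from square A.
After 0 turns: (0.0000, 0.0000, 1.0000)
After 1 turn: (0.3000, 0.3000, 0.4000)
After 2 turns: (0.3600, 0.3150, 0.3250)
After 3 turns: (0.3653, 0.3203, 0.3145)
P(in square A after 3 turns) = 0.3145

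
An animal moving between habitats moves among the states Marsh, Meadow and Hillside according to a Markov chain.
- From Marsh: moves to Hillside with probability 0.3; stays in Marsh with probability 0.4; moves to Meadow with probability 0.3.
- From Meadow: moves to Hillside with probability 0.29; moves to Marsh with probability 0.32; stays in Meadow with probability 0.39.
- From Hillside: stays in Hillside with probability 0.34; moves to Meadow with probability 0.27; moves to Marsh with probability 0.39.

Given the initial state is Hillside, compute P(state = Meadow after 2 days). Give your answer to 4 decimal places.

0.3141

Sum over the intermediate state after 1 day:
P = P(Hillside→Marsh)·P(Marsh→Meadow) + P(Hillside→Meadow)·P(Meadow→Meadow) + P(Hillside→Hillside)·P(Hillside→Meadow)
  = 0.39×0.3 + 0.27×0.39 + 0.34×0.27
  = 0.1170 + 0.1053 + 0.0918 = 0.3141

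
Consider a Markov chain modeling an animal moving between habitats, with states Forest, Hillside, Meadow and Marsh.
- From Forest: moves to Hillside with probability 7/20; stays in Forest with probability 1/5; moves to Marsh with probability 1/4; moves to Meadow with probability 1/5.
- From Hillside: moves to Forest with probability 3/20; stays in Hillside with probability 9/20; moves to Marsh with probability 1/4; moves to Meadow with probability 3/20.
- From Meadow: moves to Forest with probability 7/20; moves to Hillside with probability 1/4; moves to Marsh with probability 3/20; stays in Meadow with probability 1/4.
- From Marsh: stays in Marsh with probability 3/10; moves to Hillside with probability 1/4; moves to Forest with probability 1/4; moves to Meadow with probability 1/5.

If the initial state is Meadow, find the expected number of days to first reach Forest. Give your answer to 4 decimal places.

Let t(s) be the expected number of days to first reach Forest from state s, with t(Forest) = 0. Conditioning on the first day:
t(Hillside) = 1 + 0.45·t(Hillside) + 0.15·t(Meadow) + 0.25·t(Marsh)
t(Meadow) = 1 + 0.25·t(Hillside) + 0.25·t(Meadow) + 0.15·t(Marsh)
t(Marsh) = 1 + 0.25·t(Hillside) + 0.2·t(Meadow) + 0.3·t(Marsh)
Solving: t(Hillside) = 4.7514, t(Meadow) = 3.7569, t(Marsh) = 4.1989.
Expected days from Meadow to Forest: 3.7569.

3.7569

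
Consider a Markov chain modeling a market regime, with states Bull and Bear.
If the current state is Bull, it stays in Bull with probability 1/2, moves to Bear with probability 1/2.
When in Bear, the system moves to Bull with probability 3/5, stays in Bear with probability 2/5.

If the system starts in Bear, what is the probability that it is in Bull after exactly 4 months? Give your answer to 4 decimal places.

0.5454

Propagate the distribution vector 4 months from Bear.
After 0 months: (0.0000, 1.0000)
After 1 month: (0.6000, 0.4000)
After 2 months: (0.5400, 0.4600)
After 3 months: (0.5460, 0.4540)
After 4 months: (0.5454, 0.4546)
P(in Bull after 4 months) = 0.5454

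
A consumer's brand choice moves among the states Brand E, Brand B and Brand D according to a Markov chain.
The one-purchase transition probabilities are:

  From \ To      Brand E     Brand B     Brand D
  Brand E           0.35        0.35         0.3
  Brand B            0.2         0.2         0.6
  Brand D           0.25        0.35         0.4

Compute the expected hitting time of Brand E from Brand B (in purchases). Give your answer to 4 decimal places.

Let t(s) be the expected number of purchases to first reach Brand E from state s, with t(Brand E) = 0. Conditioning on the first purchase:
t(Brand B) = 1 + 0.2·t(Brand B) + 0.6·t(Brand D)
t(Brand D) = 1 + 0.35·t(Brand B) + 0.4·t(Brand D)
Solving: t(Brand B) = 4.4444, t(Brand D) = 4.2593.
Expected purchases from Brand B to Brand E: 4.4444.

4.4444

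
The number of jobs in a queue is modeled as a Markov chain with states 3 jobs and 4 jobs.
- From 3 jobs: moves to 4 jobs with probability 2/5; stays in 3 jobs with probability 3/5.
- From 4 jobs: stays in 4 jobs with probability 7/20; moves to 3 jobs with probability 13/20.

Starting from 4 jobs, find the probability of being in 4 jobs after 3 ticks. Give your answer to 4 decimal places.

Propagate the distribution vector 3 ticks from 4 jobs.
After 0 ticks: (0.0000, 1.0000)
After 1 tick: (0.6500, 0.3500)
After 2 ticks: (0.6175, 0.3825)
After 3 ticks: (0.6191, 0.3809)
P(in 4 jobs after 3 ticks) = 0.3809

0.3809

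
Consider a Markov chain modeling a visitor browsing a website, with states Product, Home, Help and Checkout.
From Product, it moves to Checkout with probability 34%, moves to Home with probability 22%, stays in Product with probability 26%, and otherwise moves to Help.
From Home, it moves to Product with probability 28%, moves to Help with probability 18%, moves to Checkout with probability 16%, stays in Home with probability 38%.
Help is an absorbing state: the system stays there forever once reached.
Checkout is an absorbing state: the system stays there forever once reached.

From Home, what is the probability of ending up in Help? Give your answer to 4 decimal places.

Let h(s) be the probability of absorption at Help starting from transient state s. Then h(Help) = 1 and h(Checkout) = 0. By first-step analysis:
h(Product) = 0.26·h(Product) + 0.22·h(Home) + 0.18·1 + 0.34·0
h(Home) = 0.28·h(Product) + 0.38·h(Home) + 0.18·1 + 0.16·0
Solving: h(Product) = 0.3807, h(Home) = 0.4622.
Starting from Home, the probability is 0.4622.

0.4622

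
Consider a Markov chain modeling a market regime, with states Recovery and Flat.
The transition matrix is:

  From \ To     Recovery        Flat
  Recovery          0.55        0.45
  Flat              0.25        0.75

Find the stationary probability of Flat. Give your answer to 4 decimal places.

0.6429

Let the stationary distribution be π with π = πP and π_1 + π_2 = 1.
π_1 = 0.55·π_1 + 0.25·π_2
Solving with the normalization constraint gives π = (0.3571, 0.6429).
So the stationary probability of Flat is 0.6429.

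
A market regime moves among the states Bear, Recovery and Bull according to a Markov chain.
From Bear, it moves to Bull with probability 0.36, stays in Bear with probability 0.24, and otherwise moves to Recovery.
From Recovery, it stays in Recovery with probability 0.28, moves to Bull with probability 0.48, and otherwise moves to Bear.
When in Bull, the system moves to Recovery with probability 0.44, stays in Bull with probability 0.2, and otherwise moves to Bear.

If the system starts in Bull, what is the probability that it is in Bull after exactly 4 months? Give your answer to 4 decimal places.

Propagate the distribution vector 4 months from Bull.
After 0 months: (0.0000, 0.0000, 1.0000)
After 1 month: (0.3600, 0.4400, 0.2000)
After 2 months: (0.2640, 0.3552, 0.3808)
After 3 months: (0.2857, 0.3726, 0.3417)
After 4 months: (0.2810, 0.3690, 0.3500)
P(in Bull after 4 months) = 0.3500

0.3500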